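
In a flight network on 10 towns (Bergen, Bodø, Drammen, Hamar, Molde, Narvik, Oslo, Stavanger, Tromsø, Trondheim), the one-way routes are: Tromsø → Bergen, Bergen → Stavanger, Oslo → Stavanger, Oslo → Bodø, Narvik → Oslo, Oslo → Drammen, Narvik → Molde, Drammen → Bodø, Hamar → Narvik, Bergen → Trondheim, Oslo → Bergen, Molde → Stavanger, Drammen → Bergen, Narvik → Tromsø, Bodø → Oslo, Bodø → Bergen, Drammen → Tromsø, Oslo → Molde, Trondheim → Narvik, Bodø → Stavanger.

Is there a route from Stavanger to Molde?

Stavanger has no outgoing edges, so nothing is reachable from it.

No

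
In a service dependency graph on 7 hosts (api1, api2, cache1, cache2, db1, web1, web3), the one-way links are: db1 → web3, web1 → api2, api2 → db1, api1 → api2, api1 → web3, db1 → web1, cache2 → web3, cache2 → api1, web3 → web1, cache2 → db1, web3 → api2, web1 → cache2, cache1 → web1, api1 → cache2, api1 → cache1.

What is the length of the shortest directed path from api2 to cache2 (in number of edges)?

3

Distance 0: api2.
Distance 1: db1.
Distance 2: web1, web3.
Distance 3: cache2 — contains cache2.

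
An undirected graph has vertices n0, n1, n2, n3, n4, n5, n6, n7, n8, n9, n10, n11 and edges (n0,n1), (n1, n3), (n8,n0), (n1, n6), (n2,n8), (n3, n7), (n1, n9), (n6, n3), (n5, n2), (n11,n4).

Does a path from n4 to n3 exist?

Explore from n4.
Distance 1: reach n11.
The search is exhausted without reaching n3; it lies in a different component.

No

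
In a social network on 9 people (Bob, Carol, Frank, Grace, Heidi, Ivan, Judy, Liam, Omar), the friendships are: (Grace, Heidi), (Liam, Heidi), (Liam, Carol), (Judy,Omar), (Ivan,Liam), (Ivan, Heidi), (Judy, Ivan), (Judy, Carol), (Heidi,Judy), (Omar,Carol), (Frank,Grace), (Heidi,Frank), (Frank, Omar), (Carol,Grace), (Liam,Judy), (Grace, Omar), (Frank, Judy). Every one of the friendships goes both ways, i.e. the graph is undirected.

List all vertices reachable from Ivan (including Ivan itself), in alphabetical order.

Carol, Frank, Grace, Heidi, Ivan, Judy, Liam, Omar

Start at Ivan.
Its neighbours: Heidi, Judy, Liam.
Then their neighbours: Carol, Frank, Grace, Omar.
Nothing further is reachable.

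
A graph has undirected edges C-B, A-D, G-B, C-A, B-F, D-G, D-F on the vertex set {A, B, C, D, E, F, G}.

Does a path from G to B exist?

Yes

Explore from G.
Distance 1: reach B, D.
Found B.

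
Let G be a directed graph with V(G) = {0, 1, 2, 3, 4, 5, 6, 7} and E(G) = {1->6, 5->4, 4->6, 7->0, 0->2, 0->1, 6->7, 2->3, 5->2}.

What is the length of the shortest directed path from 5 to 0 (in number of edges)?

4

Distance 0: 5.
Distance 1: 2, 4.
Distance 2: 3, 6.
Distance 3: 7.
Distance 4: 0 — contains 0.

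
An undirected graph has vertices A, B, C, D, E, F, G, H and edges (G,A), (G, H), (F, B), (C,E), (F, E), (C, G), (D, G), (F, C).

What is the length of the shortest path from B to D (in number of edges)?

Distance 0: B.
Distance 1: F.
Distance 2: C, E.
Distance 3: G.
Distance 4: A, D, H — contains D.

4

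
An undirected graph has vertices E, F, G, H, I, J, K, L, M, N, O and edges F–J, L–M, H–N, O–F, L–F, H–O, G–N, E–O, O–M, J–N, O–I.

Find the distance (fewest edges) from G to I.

4

Distance 0: G.
Distance 1: N.
Distance 2: H, J.
Distance 3: F, O.
Distance 4: E, I, L, M — contains I.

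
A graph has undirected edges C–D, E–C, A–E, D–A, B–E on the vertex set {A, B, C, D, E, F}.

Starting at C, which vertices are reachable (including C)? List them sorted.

A, B, C, D, E

Start at C.
Its neighbours: D, E.
Then their neighbours: A, B.
Nothing further is reachable.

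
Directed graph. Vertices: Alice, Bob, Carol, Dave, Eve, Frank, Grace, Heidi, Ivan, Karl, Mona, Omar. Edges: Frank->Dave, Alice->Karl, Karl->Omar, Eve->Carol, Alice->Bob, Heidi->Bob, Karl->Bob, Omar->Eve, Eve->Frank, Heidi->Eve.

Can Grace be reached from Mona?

No

Mona has no outgoing edges, so nothing is reachable from it.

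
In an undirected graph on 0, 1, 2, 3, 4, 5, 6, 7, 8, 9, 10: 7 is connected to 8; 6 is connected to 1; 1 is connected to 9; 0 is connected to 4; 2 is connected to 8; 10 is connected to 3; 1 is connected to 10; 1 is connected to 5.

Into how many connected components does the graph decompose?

From 0: component {0, 4}.
From 1: component {1, 3, 5, 6, 9, 10}.
From 2: component {2, 7, 8}.
That's 3 components.

3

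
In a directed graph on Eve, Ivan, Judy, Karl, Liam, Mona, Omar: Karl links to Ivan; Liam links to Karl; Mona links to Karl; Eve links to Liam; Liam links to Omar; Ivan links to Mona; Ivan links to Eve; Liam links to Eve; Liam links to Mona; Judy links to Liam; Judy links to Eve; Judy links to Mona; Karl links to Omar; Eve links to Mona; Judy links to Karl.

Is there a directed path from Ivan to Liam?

Yes

Explore from Ivan.
Distance 1: reach Eve, Mona.
Distance 2: reach Karl, Liam.
Found Liam.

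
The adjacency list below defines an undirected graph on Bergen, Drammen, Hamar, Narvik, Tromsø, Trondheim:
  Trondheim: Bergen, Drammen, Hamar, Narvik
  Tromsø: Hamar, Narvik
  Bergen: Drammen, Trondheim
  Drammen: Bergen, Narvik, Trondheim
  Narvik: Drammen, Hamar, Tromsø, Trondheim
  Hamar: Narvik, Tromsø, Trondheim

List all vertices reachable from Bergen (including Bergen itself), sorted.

Bergen, Drammen, Hamar, Narvik, Tromsø, Trondheim

Start at Bergen.
Its neighbours: Drammen, Trondheim.
Then their neighbours: Hamar, Narvik.
Then next layer: Tromsø.
Every vertex is now reached.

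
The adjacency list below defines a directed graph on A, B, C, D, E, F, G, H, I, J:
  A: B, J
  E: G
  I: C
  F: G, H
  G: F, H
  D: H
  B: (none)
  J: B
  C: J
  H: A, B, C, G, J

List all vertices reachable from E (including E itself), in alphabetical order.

Start at E.
Its neighbours: G.
Then their neighbours: F, H.
Then next layer: A, B, C, J.
Nothing further is reachable.

A, B, C, E, F, G, H, J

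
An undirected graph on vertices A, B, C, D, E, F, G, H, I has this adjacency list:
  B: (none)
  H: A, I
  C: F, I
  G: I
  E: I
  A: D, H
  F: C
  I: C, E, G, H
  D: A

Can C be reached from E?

Yes

Explore from E.
Distance 1: reach I.
Distance 2: reach C, G, H.
Found C.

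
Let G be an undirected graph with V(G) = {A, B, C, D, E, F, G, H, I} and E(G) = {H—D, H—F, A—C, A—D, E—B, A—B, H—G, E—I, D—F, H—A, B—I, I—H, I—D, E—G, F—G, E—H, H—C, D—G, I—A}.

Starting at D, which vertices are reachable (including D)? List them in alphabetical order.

Start at D.
Its neighbours: A, F, G, H, I.
Then their neighbours: B, C, E.
Every vertex is now reached.

A, B, C, D, E, F, G, H, I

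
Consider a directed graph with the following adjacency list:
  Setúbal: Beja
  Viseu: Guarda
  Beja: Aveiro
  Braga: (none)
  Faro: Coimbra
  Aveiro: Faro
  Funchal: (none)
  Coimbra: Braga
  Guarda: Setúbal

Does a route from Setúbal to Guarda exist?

No

Explore from Setúbal.
Distance 1: reach Beja.
Distance 2: reach Aveiro.
Distance 3: reach Faro.
Distance 4: reach Coimbra.
Distance 5: reach Braga.
The search from Setúbal is exhausted; no directed path reaches Guarda.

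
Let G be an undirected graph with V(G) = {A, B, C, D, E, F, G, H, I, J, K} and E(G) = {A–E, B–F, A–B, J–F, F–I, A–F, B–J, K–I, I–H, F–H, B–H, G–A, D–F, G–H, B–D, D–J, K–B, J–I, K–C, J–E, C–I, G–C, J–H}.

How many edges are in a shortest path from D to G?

Distance 0: D.
Distance 1: B, F, J.
Distance 2: A, E, H, I, K.
Distance 3: C, G — contains G.

3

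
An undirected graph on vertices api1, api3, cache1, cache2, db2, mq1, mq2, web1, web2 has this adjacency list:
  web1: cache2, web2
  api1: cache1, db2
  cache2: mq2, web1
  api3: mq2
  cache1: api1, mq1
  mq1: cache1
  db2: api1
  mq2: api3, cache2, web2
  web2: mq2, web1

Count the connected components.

2

From api1: component {api1, cache1, db2, mq1}.
From api3: component {api3, cache2, mq2, web1, web2}.
That's 2 components.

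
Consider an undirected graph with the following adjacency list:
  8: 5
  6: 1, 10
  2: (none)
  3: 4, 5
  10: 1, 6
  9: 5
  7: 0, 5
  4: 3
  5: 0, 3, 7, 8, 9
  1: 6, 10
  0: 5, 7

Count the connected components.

3

From 0: component {0, 3, 4, 5, 7, 8, 9}.
From 1: component {1, 6, 10}.
From 2: component {2}.
That's 3 components.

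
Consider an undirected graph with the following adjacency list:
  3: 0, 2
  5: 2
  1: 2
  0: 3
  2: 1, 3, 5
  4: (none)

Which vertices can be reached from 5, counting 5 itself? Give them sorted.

Start at 5.
Its neighbours: 2.
Then their neighbours: 1, 3.
Then next layer: 0.
Nothing further is reachable.

0, 1, 2, 3, 5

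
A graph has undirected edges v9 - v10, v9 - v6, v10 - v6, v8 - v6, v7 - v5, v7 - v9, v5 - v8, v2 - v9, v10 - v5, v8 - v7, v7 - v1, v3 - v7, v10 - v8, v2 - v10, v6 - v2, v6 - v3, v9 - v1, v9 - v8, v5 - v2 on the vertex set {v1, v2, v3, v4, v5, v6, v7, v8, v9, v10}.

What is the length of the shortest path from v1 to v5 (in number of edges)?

Distance 0: v1.
Distance 1: v7, v9.
Distance 2: v2, v3, v5, v6, v8, v10 — contains v5.

2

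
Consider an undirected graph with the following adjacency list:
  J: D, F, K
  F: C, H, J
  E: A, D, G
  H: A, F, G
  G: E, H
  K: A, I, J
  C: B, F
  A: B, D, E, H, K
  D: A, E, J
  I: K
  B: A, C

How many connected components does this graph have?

1

From A: component {A, B, C, D, E, F, G, H, I, J, K}.
That's 1 component.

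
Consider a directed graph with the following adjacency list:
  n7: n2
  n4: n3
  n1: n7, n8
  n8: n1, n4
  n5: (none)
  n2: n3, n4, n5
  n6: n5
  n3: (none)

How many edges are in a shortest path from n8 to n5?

4

Distance 0: n8.
Distance 1: n1, n4.
Distance 2: n3, n7.
Distance 3: n2.
Distance 4: n5 — contains n5.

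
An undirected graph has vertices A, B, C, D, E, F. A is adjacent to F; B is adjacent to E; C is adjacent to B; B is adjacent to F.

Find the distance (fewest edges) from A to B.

2

Distance 0: A.
Distance 1: F.
Distance 2: B — contains B.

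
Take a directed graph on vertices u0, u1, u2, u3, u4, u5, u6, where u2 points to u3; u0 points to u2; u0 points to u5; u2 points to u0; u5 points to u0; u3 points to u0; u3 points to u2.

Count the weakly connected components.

4

From u0: component {u0, u2, u3, u5}.
From u1: component {u1}.
From u4: component {u4}.
From u6: component {u6}.
That's 4 components.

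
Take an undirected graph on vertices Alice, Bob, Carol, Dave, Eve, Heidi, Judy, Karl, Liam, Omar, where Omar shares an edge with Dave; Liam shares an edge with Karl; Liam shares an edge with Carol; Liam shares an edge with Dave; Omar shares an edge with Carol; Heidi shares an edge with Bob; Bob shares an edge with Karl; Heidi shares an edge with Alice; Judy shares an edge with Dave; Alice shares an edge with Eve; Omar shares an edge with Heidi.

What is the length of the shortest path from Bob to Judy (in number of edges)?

Distance 0: Bob.
Distance 1: Heidi, Karl.
Distance 2: Alice, Liam, Omar.
Distance 3: Carol, Dave, Eve.
Distance 4: Judy — contains Judy.

4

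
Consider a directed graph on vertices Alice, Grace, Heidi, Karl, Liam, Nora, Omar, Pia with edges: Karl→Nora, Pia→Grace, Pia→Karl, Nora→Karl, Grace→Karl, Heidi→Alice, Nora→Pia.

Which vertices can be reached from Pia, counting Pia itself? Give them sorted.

Start at Pia.
Its neighbours: Grace, Karl.
Then their neighbours: Nora.
Nothing further is reachable.

Grace, Karl, Nora, Pia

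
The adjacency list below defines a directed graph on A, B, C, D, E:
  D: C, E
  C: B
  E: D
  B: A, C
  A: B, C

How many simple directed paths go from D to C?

D→C

1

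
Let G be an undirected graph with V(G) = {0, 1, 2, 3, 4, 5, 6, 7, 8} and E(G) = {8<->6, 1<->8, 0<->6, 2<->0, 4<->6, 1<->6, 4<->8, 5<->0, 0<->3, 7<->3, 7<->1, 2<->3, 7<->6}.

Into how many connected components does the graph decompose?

From 0: component {0, 1, 2, 3, 4, 5, 6, 7, 8}.
That's 1 component.

1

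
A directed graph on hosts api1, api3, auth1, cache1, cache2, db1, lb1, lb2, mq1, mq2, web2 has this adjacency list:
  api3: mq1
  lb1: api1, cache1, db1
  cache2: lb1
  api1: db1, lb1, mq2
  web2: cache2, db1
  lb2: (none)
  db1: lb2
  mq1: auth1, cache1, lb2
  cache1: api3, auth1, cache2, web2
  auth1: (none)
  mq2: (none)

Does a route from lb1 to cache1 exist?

Yes

Explore from lb1.
Distance 1: reach api1, cache1, db1.
Found cache1.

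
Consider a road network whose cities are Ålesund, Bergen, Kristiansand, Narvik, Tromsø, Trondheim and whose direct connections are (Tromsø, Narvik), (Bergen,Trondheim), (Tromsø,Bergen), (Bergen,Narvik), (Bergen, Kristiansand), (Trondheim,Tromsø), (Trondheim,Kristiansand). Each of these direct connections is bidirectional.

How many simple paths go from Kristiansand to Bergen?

Kristiansand–Bergen
Kristiansand–Trondheim–Bergen
Kristiansand–Trondheim–Tromsø–Bergen
Kristiansand–Trondheim–Tromsø–Narvik–Bergen

4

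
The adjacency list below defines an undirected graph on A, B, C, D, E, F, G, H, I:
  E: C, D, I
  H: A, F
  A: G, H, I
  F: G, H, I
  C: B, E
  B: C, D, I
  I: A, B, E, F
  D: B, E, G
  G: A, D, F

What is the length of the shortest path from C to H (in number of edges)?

4

Distance 0: C.
Distance 1: B, E.
Distance 2: D, I.
Distance 3: A, F, G.
Distance 4: H — contains H.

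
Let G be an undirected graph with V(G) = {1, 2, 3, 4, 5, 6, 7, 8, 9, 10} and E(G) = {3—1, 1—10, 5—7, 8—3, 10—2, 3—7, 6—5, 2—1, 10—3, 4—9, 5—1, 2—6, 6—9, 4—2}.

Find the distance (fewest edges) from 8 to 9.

5

Distance 0: 8.
Distance 1: 3.
Distance 2: 1, 7, 10.
Distance 3: 2, 5.
Distance 4: 4, 6.
Distance 5: 9 — contains 9.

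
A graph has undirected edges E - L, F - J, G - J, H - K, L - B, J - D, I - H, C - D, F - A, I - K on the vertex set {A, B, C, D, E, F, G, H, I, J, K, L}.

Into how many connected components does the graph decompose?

3

From A: component {A, C, D, F, G, J}.
From B: component {B, E, L}.
From H: component {H, I, K}.
That's 3 components.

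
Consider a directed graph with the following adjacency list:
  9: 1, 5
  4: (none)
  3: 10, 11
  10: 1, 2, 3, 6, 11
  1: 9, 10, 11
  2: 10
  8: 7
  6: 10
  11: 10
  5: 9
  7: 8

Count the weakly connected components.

3

From 1: component {1, 2, 3, 5, 6, 9, 10, 11}.
From 4: component {4}.
From 7: component {7, 8}.
That's 3 components.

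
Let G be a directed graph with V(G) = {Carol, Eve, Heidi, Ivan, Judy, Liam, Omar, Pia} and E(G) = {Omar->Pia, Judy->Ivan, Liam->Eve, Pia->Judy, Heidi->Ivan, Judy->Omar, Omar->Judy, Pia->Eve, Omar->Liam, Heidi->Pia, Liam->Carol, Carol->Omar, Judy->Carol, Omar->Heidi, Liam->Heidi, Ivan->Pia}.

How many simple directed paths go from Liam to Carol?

Liam→Carol
Liam→Heidi→Ivan→Pia→Judy→Carol
Liam→Heidi→Pia→Judy→Carol

3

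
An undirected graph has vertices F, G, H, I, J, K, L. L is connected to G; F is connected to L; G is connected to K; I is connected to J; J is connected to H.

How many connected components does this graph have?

From F: component {F, G, K, L}.
From H: component {H, I, J}.
That's 2 components.

2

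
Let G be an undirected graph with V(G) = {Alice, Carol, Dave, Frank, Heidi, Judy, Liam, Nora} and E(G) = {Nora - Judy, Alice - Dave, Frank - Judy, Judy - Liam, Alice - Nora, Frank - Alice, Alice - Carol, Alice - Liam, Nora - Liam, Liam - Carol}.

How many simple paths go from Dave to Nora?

Dave–Alice–Carol–Liam–Judy–Nora
Dave–Alice–Carol–Liam–Nora
Dave–Alice–Frank–Judy–Liam–Nora
Dave–Alice–Frank–Judy–Nora
Dave–Alice–Liam–Judy–Nora
Dave–Alice–Liam–Nora
Dave–Alice–Nora

7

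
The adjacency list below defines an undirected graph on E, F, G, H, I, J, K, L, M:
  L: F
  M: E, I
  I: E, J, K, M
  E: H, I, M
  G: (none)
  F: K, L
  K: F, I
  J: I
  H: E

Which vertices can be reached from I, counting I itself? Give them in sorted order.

Start at I.
Its neighbours: E, J, K, M.
Then their neighbours: F, H.
Then next layer: L.
Nothing further is reachable.

E, F, H, I, J, K, L, M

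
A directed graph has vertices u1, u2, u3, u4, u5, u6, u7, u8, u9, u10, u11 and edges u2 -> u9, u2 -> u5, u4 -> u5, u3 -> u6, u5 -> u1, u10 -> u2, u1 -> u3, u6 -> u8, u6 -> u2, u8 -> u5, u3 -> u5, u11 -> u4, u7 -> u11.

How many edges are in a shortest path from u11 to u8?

Distance 0: u11.
Distance 1: u4.
Distance 2: u5.
Distance 3: u1.
Distance 4: u3.
Distance 5: u6.
Distance 6: u2, u8 — contains u8.

6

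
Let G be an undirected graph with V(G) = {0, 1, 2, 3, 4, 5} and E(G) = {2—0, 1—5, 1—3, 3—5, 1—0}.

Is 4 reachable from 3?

No

Explore from 3.
Distance 1: reach 1, 5.
Distance 2: reach 0.
Distance 3: reach 2.
The search is exhausted without reaching 4; it lies in a different component.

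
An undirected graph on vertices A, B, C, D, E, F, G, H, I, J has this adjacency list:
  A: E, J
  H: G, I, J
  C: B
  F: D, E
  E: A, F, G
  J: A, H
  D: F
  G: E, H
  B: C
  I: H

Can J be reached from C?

Explore from C.
Distance 1: reach B.
The search is exhausted without reaching J; it lies in a different component.

No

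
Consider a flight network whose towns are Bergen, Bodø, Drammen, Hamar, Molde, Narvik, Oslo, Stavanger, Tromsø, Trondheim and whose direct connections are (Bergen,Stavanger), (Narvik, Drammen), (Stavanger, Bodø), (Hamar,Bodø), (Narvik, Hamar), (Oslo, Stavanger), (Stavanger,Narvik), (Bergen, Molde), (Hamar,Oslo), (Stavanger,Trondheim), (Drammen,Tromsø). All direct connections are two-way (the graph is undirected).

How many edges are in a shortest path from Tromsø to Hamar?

3

Distance 0: Tromsø.
Distance 1: Drammen.
Distance 2: Narvik.
Distance 3: Hamar, Stavanger — contains Hamar.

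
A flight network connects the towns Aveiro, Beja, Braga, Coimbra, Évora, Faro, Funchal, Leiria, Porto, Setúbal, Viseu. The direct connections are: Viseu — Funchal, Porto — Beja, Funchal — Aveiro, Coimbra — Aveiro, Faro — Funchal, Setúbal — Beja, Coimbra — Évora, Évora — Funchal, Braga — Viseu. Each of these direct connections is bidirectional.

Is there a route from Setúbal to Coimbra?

Explore from Setúbal.
Distance 1: reach Beja.
Distance 2: reach Porto.
The search is exhausted without reaching Coimbra; it lies in a different component.

No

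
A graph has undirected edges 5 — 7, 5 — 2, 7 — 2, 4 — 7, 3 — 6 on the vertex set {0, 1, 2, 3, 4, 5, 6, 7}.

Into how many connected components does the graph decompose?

From 0: component {0}.
From 1: component {1}.
From 2: component {2, 4, 5, 7}.
From 3: component {3, 6}.
That's 4 components.

4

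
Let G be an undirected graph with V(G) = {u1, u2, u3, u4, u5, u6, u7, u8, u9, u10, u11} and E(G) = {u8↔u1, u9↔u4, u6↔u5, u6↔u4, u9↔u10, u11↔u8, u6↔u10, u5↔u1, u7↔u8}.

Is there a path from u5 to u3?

No

Explore from u5.
Distance 1: reach u1, u6.
Distance 2: reach u4, u8, u10.
Distance 3: reach u7, u9, u11.
The search is exhausted without reaching u3; it lies in a different component.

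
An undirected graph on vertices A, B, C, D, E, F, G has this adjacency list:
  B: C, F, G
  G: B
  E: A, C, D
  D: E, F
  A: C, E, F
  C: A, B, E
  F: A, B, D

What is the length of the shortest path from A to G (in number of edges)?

3

Distance 0: A.
Distance 1: C, E, F.
Distance 2: B, D.
Distance 3: G — contains G.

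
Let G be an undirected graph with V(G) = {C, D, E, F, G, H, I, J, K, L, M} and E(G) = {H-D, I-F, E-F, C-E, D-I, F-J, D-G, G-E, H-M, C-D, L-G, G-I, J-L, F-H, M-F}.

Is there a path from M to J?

Explore from M.
Distance 1: reach F, H.
Distance 2: reach D, E, I, J.
Found J.

Yes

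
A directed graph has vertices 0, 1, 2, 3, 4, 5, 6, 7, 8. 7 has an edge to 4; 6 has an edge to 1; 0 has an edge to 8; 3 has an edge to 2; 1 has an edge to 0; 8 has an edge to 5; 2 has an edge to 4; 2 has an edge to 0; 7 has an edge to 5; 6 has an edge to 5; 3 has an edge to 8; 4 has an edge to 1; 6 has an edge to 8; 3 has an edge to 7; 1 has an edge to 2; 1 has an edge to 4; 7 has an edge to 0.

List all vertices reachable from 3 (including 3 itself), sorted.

Start at 3.
Its neighbours: 2, 7, 8.
Then their neighbours: 0, 4, 5.
Then next layer: 1.
Nothing further is reachable.

0, 1, 2, 3, 4, 5, 7, 8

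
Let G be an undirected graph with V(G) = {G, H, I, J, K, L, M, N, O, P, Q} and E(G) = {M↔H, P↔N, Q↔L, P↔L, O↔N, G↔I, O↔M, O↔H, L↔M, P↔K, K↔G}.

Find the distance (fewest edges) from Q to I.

5

Distance 0: Q.
Distance 1: L.
Distance 2: M, P.
Distance 3: H, K, N, O.
Distance 4: G.
Distance 5: I — contains I.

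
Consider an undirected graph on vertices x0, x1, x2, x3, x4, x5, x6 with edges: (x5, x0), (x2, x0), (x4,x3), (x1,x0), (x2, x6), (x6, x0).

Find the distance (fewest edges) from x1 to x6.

Distance 0: x1.
Distance 1: x0.
Distance 2: x2, x5, x6 — contains x6.

2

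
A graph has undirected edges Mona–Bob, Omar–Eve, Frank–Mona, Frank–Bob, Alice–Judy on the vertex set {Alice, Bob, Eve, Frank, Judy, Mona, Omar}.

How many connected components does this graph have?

From Alice: component {Alice, Judy}.
From Bob: component {Bob, Frank, Mona}.
From Eve: component {Eve, Omar}.
That's 3 components.

3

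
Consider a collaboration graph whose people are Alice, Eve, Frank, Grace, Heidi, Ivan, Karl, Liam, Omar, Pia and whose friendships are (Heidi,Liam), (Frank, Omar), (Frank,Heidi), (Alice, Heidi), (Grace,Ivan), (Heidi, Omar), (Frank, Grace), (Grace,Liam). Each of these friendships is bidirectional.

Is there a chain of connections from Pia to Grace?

Pia has no edges, so nothing is reachable from it.

No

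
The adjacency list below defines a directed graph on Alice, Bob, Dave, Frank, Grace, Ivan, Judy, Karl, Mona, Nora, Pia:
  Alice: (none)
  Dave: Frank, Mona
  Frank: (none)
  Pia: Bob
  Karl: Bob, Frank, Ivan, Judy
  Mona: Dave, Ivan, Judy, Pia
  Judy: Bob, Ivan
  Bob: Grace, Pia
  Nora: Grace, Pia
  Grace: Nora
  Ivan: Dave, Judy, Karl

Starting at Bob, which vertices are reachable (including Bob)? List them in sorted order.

Bob, Grace, Nora, Pia

Start at Bob.
Its neighbours: Grace, Pia.
Then their neighbours: Nora.
Nothing further is reachable.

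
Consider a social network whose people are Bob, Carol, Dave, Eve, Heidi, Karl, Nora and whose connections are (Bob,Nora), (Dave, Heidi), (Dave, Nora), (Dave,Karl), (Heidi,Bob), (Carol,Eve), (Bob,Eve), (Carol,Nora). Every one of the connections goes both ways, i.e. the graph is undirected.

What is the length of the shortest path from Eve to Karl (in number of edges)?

4

Distance 0: Eve.
Distance 1: Bob, Carol.
Distance 2: Heidi, Nora.
Distance 3: Dave.
Distance 4: Karl — contains Karl.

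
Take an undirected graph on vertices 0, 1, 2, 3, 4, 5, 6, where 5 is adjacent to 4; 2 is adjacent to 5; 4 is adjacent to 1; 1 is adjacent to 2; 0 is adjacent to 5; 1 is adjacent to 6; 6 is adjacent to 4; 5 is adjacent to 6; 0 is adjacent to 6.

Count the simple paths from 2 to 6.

8

2–1–4–5–0–6
2–1–4–5–6
2–1–4–6
2–1–6
2–5–0–6
2–5–4–1–6
2–5–4–6
2–5–6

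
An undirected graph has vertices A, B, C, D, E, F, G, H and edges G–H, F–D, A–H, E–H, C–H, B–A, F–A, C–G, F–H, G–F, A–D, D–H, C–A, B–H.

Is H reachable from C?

Explore from C.
Distance 1: reach A, G, H.
Found H.

Yes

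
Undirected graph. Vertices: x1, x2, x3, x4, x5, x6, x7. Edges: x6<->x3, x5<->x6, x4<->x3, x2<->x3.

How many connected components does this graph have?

From x1: component {x1}.
From x2: component {x2, x3, x4, x5, x6}.
From x7: component {x7}.
That's 3 components.

3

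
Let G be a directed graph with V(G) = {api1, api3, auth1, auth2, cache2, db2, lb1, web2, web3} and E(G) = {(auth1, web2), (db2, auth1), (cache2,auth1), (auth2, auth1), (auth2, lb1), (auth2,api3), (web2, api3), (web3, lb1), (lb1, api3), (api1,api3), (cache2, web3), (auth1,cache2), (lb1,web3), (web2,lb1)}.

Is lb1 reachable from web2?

Yes

Explore from web2.
Distance 1: reach api3, lb1.
Found lb1.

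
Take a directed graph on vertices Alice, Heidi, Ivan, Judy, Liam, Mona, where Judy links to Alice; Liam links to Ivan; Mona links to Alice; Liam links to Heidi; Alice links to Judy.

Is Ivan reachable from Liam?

Explore from Liam.
Distance 1: reach Heidi, Ivan.
Found Ivan.

Yes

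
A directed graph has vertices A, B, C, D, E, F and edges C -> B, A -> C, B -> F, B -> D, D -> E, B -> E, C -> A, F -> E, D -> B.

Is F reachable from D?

Explore from D.
Distance 1: reach B, E.
Distance 2: reach F.
Found F.

Yes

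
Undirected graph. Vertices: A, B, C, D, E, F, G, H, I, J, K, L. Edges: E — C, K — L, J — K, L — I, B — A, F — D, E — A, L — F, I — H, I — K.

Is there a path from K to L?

Explore from K.
Distance 1: reach I, J, L.
Found L.

Yes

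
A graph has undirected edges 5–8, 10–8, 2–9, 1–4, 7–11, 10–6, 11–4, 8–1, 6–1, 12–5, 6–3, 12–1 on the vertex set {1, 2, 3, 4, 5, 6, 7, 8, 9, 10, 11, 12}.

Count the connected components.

From 1: component {1, 3, 4, 5, 6, 7, 8, 10, 11, 12}.
From 2: component {2, 9}.
That's 2 components.

2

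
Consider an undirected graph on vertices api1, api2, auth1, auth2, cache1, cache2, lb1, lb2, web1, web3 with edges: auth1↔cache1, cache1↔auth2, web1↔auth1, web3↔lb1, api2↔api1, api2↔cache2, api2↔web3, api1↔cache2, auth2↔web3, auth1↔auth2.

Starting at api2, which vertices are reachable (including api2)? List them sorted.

api1, api2, auth1, auth2, cache1, cache2, lb1, web1, web3

Start at api2.
Its neighbours: api1, cache2, web3.
Then their neighbours: auth2, lb1.
Then next layer: auth1, cache1.
Then next layer: web1.
Nothing further is reachable.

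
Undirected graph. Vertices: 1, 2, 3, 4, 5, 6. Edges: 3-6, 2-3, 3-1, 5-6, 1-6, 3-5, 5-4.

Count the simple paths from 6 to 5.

3

6–1–3–5
6–3–5
6–5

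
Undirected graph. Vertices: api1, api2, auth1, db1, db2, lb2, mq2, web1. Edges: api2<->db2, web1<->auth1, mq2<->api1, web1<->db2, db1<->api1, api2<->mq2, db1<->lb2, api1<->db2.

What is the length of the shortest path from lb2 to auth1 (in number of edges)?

Distance 0: lb2.
Distance 1: db1.
Distance 2: api1.
Distance 3: db2, mq2.
Distance 4: api2, web1.
Distance 5: auth1 — contains auth1.

5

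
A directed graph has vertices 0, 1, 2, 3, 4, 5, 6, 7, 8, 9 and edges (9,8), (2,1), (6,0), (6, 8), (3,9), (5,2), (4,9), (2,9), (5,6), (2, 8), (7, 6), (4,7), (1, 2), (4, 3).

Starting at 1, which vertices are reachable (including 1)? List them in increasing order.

Start at 1.
Its neighbours: 2.
Then their neighbours: 8, 9.
Nothing further is reachable.

1, 2, 8, 9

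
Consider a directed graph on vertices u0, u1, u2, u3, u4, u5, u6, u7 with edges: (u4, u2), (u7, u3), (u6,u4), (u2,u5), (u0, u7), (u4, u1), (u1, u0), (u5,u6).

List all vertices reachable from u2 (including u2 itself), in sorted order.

u0, u1, u2, u3, u4, u5, u6, u7

Start at u2.
Its neighbours: u5.
Then their neighbours: u6.
Then next layer: u4.
Then next layer: u1.
Then next layer: u0.
Then next layer: u7.
Then next layer: u3.
Every vertex is now reached.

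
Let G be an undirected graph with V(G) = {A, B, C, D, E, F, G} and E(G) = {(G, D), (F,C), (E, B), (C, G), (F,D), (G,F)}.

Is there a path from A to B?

No

A has no edges, so nothing is reachable from it.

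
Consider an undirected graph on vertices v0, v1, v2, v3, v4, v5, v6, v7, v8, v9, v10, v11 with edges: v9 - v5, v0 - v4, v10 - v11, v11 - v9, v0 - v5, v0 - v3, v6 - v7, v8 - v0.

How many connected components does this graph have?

4

From v0: component {v0, v3, v4, v5, v8, v9, v10, v11}.
From v1: component {v1}.
From v2: component {v2}.
From v6: component {v6, v7}.
That's 4 components.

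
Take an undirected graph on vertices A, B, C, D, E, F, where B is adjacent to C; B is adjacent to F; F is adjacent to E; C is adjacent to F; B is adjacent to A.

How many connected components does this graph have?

From A: component {A, B, C, E, F}.
From D: component {D}.
That's 2 components.

2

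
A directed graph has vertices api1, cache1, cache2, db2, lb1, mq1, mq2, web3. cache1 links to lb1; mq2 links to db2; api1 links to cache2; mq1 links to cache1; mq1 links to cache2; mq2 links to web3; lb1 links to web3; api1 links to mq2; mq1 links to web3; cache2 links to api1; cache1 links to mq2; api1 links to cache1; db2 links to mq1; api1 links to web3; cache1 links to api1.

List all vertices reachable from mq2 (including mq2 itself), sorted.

api1, cache1, cache2, db2, lb1, mq1, mq2, web3

Start at mq2.
Its neighbours: db2, web3.
Then their neighbours: mq1.
Then next layer: cache1, cache2.
Then next layer: api1, lb1.
Every vertex is now reached.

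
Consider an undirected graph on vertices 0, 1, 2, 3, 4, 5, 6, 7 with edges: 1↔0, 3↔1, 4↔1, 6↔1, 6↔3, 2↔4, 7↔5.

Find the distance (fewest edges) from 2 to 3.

Distance 0: 2.
Distance 1: 4.
Distance 2: 1.
Distance 3: 0, 3, 6 — contains 3.

3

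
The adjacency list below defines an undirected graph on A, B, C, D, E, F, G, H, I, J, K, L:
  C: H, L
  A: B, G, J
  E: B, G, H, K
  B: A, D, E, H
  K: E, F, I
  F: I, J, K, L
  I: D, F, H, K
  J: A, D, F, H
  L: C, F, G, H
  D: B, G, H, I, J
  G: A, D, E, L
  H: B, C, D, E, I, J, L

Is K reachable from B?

Explore from B.
Distance 1: reach A, D, E, H.
Distance 2: reach C, G, I, J, K, L.
Found K.

Yes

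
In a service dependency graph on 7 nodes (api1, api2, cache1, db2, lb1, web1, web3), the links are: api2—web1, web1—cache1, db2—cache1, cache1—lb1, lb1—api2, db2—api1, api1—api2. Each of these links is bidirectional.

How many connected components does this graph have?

From api1: component {api1, api2, cache1, db2, lb1, web1}.
From web3: component {web3}.
That's 2 components.

2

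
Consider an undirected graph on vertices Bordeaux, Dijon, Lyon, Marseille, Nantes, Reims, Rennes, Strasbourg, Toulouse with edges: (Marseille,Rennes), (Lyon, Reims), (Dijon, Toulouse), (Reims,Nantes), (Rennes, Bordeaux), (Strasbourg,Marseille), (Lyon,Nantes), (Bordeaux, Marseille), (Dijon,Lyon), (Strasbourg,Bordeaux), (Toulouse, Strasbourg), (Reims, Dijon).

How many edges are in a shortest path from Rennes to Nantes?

Distance 0: Rennes.
Distance 1: Bordeaux, Marseille.
Distance 2: Strasbourg.
Distance 3: Toulouse.
Distance 4: Dijon.
Distance 5: Lyon, Reims.
Distance 6: Nantes — contains Nantes.

6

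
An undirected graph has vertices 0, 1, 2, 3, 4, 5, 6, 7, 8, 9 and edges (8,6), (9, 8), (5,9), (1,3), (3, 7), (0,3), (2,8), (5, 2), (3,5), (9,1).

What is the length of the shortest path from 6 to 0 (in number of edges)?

5

Distance 0: 6.
Distance 1: 8.
Distance 2: 2, 9.
Distance 3: 1, 5.
Distance 4: 3.
Distance 5: 0, 7 — contains 0.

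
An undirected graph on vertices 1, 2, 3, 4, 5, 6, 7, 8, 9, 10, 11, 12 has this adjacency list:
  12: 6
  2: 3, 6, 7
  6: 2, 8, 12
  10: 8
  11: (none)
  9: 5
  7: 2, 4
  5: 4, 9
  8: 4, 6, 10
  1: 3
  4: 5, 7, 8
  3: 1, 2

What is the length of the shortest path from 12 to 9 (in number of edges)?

5

Distance 0: 12.
Distance 1: 6.
Distance 2: 2, 8.
Distance 3: 3, 4, 7, 10.
Distance 4: 1, 5.
Distance 5: 9 — contains 9.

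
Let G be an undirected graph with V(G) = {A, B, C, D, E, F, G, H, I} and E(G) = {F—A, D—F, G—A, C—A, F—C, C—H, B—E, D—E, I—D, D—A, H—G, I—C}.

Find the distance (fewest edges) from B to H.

5

Distance 0: B.
Distance 1: E.
Distance 2: D.
Distance 3: A, F, I.
Distance 4: C, G.
Distance 5: H — contains H.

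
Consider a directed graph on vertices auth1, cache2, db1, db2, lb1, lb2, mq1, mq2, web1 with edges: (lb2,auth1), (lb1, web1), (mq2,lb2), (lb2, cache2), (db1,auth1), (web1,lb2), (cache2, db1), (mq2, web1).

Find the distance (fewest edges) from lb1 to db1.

Distance 0: lb1.
Distance 1: web1.
Distance 2: lb2.
Distance 3: auth1, cache2.
Distance 4: db1 — contains db1.

4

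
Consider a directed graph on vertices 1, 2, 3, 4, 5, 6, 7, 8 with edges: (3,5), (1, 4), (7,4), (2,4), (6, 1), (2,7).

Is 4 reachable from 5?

No

5 has no outgoing edges, so nothing is reachable from it.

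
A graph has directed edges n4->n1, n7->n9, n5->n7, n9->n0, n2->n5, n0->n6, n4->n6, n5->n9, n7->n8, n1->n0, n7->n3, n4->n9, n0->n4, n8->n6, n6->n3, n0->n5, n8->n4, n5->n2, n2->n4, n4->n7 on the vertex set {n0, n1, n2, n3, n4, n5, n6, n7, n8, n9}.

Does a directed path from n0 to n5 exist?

Yes

Explore from n0.
Distance 1: reach n4, n5, n6.
Found n5.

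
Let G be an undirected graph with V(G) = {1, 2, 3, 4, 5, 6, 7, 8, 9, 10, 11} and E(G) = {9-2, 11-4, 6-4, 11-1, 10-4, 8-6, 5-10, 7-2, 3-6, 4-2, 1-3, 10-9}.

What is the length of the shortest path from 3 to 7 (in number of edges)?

Distance 0: 3.
Distance 1: 1, 6.
Distance 2: 4, 8, 11.
Distance 3: 2, 10.
Distance 4: 5, 7, 9 — contains 7.

4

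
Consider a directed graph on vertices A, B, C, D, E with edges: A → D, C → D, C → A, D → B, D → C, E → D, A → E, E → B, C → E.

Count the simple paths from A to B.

A→D→B
A→D→C→E→B
A→E→B
A→E→D→B

4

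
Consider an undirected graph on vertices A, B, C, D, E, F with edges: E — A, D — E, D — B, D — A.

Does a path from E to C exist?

No

Explore from E.
Distance 1: reach A, D.
Distance 2: reach B.
The search is exhausted without reaching C; it lies in a different component.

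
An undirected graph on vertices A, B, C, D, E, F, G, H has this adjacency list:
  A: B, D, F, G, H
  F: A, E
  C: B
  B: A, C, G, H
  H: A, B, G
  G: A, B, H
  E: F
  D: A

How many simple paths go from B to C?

1

B–C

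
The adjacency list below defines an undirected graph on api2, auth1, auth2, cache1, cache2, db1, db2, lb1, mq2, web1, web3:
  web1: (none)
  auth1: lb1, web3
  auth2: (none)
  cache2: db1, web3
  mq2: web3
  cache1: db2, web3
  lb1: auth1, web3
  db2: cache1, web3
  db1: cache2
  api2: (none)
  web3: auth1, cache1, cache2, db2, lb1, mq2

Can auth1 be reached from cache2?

Explore from cache2.
Distance 1: reach db1, web3.
Distance 2: reach auth1, cache1, db2, lb1, mq2.
Found auth1.

Yes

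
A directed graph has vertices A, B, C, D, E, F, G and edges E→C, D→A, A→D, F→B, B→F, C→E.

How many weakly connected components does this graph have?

4

From A: component {A, D}.
From B: component {B, F}.
From C: component {C, E}.
From G: component {G}.
That's 4 components.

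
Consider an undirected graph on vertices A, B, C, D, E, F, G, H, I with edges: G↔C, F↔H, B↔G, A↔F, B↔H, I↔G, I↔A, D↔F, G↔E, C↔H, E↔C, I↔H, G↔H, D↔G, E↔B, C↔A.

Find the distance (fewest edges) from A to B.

Distance 0: A.
Distance 1: C, F, I.
Distance 2: D, E, G, H.
Distance 3: B — contains B.

3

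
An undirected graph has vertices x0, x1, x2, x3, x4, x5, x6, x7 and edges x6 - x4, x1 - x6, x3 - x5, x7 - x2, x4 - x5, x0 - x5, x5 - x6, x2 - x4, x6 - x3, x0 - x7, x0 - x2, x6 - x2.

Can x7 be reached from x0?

Explore from x0.
Distance 1: reach x2, x5, x7.
Found x7.

Yes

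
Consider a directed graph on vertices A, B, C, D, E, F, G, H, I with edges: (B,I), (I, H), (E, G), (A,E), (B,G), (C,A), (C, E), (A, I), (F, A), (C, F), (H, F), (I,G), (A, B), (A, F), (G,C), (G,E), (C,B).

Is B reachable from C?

Explore from C.
Distance 1: reach A, B, E, F.
Found B.

Yes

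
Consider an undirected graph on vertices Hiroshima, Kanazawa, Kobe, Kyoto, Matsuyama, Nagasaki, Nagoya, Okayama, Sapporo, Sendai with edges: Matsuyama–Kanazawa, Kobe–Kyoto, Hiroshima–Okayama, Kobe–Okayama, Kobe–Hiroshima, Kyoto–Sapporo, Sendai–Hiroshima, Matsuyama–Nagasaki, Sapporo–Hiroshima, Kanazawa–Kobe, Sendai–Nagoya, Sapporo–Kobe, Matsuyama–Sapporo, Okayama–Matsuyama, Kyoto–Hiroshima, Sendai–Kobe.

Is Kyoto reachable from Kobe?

Explore from Kobe.
Distance 1: reach Hiroshima, Kanazawa, Kyoto, Okayama, Sapporo, Sendai.
Found Kyoto.

Yes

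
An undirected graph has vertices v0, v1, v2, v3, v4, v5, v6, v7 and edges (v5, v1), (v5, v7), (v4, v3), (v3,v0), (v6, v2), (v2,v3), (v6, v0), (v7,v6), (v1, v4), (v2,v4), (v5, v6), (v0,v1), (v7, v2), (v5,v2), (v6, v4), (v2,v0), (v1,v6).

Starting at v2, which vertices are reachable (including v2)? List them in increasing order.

Start at v2.
Its neighbours: v0, v3, v4, v5, v6, v7.
Then their neighbours: v1.
Every vertex is now reached.

v0, v1, v2, v3, v4, v5, v6, v7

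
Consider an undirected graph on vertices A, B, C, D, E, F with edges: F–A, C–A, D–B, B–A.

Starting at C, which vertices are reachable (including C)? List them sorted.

Start at C.
Its neighbours: A.
Then their neighbours: B, F.
Then next layer: D.
Nothing further is reachable.

A, B, C, D, F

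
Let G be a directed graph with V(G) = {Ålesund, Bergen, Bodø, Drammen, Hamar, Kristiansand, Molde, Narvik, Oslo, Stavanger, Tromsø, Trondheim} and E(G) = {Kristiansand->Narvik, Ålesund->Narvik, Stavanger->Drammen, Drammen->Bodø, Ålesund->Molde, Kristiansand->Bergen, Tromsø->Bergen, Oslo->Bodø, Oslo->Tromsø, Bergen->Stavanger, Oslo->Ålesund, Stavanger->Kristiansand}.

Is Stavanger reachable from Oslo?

Explore from Oslo.
Distance 1: reach Ålesund, Bodø, Tromsø.
Distance 2: reach Bergen, Molde, Narvik.
Distance 3: reach Stavanger.
Found Stavanger.

Yes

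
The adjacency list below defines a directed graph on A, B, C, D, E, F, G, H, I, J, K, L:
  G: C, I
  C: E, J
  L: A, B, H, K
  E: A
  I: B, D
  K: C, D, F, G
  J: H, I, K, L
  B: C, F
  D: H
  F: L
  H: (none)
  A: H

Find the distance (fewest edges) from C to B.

Distance 0: C.
Distance 1: E, J.
Distance 2: A, H, I, K, L.
Distance 3: B, D, F, G — contains B.

3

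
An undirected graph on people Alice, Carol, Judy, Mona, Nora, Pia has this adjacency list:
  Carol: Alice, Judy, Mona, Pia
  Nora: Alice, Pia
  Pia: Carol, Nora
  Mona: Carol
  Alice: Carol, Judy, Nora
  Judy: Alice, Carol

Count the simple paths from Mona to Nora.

3

Mona–Carol–Alice–Nora
Mona–Carol–Judy–Alice–Nora
Mona–Carol–Pia–Nora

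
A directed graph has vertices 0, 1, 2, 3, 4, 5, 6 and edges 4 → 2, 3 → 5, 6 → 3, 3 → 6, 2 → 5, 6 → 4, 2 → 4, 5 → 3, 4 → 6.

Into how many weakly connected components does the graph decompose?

3

From 0: component {0}.
From 1: component {1}.
From 2: component {2, 3, 4, 5, 6}.
That's 3 components.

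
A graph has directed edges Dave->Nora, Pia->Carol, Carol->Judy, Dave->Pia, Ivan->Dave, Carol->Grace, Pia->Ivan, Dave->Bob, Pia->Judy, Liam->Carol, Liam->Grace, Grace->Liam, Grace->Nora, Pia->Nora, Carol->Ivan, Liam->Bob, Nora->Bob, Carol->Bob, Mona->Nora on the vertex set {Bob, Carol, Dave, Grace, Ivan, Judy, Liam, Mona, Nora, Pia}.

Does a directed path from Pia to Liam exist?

Yes

Explore from Pia.
Distance 1: reach Carol, Ivan, Judy, Nora.
Distance 2: reach Bob, Dave, Grace.
Distance 3: reach Liam.
Found Liam.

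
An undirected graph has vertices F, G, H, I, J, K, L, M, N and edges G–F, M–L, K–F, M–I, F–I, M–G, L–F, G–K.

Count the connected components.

4

From F: component {F, G, I, K, L, M}.
From H: component {H}.
From J: component {J}.
From N: component {N}.
That's 4 components.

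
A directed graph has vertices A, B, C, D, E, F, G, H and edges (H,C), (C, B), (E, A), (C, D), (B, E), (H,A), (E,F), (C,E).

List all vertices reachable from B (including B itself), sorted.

A, B, E, F

Start at B.
Its neighbours: E.
Then their neighbours: A, F.
Nothing further is reachable.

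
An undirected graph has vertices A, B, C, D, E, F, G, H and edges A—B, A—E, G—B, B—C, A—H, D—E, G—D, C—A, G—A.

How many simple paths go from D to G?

4

D–E–A–B–G
D–E–A–C–B–G
D–E–A–G
D–G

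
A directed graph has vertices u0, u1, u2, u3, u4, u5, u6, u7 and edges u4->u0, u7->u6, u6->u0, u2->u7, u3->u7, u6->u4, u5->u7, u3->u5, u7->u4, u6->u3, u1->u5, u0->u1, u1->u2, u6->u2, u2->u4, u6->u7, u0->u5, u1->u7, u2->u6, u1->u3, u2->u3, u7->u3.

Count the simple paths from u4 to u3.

u4→u0→u1→u2→u3
u4→u0→u1→u2→u6→u3
u4→u0→u1→u2→u6→u7→u3
u4→u0→u1→u2→u7→u3
u4→u0→u1→u2→u7→u6→u3
u4→u0→u1→u3
u4→u0→u1→u5→u7→u3
u4→u0→u1→u5→u7→u6→u2→u3
u4→u0→u1→u5→u7→u6→u3
u4→u0→u1→u7→u3
u4→u0→u1→u7→u6→u2→u3
u4→u0→u1→u7→u6→u3
u4→u0→u5→u7→u3
u4→u0→u5→u7→u6→u2→u3
u4→u0→u5→u7→u6→u3

15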